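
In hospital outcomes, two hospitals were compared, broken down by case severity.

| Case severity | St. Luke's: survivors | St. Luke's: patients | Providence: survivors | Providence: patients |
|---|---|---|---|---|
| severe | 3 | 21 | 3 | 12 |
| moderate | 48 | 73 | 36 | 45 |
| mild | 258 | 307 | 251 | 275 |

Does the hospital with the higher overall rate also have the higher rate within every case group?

Yes

Severe: St. Luke's 3/21 = 14.3%, Providence 3/12 = 25.0% → Providence
Moderate: St. Luke's 48/73 = 65.8%, Providence 36/45 = 80.0% → Providence
Mild: St. Luke's 258/307 = 84.0%, Providence 251/275 = 91.3% → Providence
Overall: St. Luke's 309/401 = 77.1%, Providence 290/332 = 87.3% → Providence
Providence wins overall and in every case group — no reversal.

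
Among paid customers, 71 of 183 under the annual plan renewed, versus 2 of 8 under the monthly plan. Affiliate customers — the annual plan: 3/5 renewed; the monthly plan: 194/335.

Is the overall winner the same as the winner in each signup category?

Paid: the annual plan 71/183 = 38.8%, the monthly plan 2/8 = 25.0% → the annual plan
Affiliate: the annual plan 3/5 = 60.0%, the monthly plan 194/335 = 57.9% → the annual plan
Overall: the annual plan 74/188 = 39.4%, the monthly plan 196/343 = 57.1% → the monthly plan
The annual plan wins each signup group but the monthly plan wins overall — the comparison reverses. The annual plan's customers skew toward paid, which has a lower base rate.

No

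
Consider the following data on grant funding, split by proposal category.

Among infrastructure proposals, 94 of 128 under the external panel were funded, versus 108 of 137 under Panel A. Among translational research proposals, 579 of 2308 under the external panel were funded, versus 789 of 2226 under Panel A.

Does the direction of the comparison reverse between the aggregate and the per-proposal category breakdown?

Infrastructure: the external panel 94/128 = 73.4%, Panel A 108/137 = 78.8% → Panel A
Translational research: the external panel 579/2308 = 25.1%, Panel A 789/2226 = 35.4% → Panel A
Overall: the external panel 673/2436 = 27.6%, Panel A 897/2363 = 38.0% → Panel A
Panel A wins overall and in every proposal group — no reversal.

No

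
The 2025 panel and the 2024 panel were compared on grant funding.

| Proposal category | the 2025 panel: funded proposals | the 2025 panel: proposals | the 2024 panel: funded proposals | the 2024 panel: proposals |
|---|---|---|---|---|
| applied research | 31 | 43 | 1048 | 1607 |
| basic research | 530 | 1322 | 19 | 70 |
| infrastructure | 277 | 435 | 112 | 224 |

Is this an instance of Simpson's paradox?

Applied research: the 2025 panel 31/43 = 72.1%, the 2024 panel 1048/1607 = 65.2% → the 2025 panel
Basic research: the 2025 panel 530/1322 = 40.1%, the 2024 panel 19/70 = 27.1% → the 2025 panel
Infrastructure: the 2025 panel 277/435 = 63.7%, the 2024 panel 112/224 = 50.0% → the 2025 panel
Overall: the 2025 panel 838/1800 = 46.6%, the 2024 panel 1179/1901 = 62.0% → the 2024 panel
The 2025 panel wins each proposal group but the 2024 panel wins overall — the comparison reverses. The 2025 panel's proposals skew toward basic research, which has a lower base rate.

Yes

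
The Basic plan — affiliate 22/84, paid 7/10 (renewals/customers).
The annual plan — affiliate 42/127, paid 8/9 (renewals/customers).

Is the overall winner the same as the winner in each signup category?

Affiliate: the Basic plan 22/84 = 26.2%, the annual plan 42/127 = 33.1% → the annual plan
Paid: the Basic plan 7/10 = 70.0%, the annual plan 8/9 = 88.9% → the annual plan
Overall: the Basic plan 29/94 = 30.9%, the annual plan 50/136 = 36.8% → the annual plan
The annual plan wins overall and in every signup group — no reversal.

Yes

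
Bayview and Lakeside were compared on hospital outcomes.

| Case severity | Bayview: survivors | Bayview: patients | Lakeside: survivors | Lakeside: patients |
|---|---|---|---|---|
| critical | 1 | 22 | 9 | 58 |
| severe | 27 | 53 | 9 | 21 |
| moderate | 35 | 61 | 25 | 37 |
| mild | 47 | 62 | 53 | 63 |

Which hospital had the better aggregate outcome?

Bayview

Critical: Bayview 1/22 = 4.5%, Lakeside 9/58 = 15.5% → Lakeside
Severe: Bayview 27/53 = 50.9%, Lakeside 9/21 = 42.9% → Bayview
Moderate: Bayview 35/61 = 57.4%, Lakeside 25/37 = 67.6% → Lakeside
Mild: Bayview 47/62 = 75.8%, Lakeside 53/63 = 84.1% → Lakeside
Overall: Bayview 110/198 = 55.6%, Lakeside 96/179 = 53.6% → Bayview
(Neither sweeps every case group, but Bayview has the higher pooled rate.)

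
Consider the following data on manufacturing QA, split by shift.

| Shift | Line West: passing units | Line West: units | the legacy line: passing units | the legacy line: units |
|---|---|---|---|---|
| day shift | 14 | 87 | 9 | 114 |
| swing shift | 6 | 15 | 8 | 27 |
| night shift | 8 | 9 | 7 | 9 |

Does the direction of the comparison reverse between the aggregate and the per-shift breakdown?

No

Day shift: Line West 14/87 = 16.1%, the legacy line 9/114 = 7.9% → Line West
Swing shift: Line West 6/15 = 40.0%, the legacy line 8/27 = 29.6% → Line West
Night shift: Line West 8/9 = 88.9%, the legacy line 7/9 = 77.8% → Line West
Overall: Line West 28/111 = 25.2%, the legacy line 24/150 = 16.0% → Line West
Line West wins overall and in every shift group — no reversal.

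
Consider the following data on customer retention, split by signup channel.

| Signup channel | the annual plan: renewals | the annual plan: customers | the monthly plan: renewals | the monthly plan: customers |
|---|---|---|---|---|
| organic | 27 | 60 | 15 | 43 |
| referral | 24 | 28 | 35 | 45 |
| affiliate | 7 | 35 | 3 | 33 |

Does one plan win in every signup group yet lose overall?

No

Organic: the annual plan 27/60 = 45.0%, the monthly plan 15/43 = 34.9% → the annual plan
Referral: the annual plan 24/28 = 85.7%, the monthly plan 35/45 = 77.8% → the annual plan
Affiliate: the annual plan 7/35 = 20.0%, the monthly plan 3/33 = 9.1% → the annual plan
Overall: the annual plan 58/123 = 47.2%, the monthly plan 53/121 = 43.8% → the annual plan
The annual plan wins overall and in every signup group — no reversal.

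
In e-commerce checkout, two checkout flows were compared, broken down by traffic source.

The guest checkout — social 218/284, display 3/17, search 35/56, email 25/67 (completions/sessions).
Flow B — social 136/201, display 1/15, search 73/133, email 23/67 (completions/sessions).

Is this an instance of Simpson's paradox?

No

Social: the guest checkout 218/284 = 76.8%, Flow B 136/201 = 67.7% → the guest checkout
Display: the guest checkout 3/17 = 17.6%, Flow B 1/15 = 6.7% → the guest checkout
Search: the guest checkout 35/56 = 62.5%, Flow B 73/133 = 54.9% → the guest checkout
Email: the guest checkout 25/67 = 37.3%, Flow B 23/67 = 34.3% → the guest checkout
Overall: the guest checkout 281/424 = 66.3%, Flow B 233/416 = 56.0% → the guest checkout
The guest checkout wins overall and in every traffic group — no reversal.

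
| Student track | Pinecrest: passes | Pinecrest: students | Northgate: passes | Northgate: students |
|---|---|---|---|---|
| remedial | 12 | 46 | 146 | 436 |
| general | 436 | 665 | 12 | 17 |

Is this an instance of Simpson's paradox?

Remedial: Pinecrest 12/46 = 26.1%, Northgate 146/436 = 33.5% → Northgate
General: Pinecrest 436/665 = 65.6%, Northgate 12/17 = 70.6% → Northgate
Overall: Pinecrest 448/711 = 63.0%, Northgate 158/453 = 34.9% → Pinecrest
Northgate wins each student group but Pinecrest wins overall — the comparison reverses. Northgate's students skew toward remedial, which has a lower base rate.

Yes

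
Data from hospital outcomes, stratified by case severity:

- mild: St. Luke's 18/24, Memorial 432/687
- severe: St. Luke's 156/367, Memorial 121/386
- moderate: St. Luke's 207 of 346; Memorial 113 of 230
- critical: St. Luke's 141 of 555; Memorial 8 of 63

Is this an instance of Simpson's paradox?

Yes

Mild: St. Luke's 18/24 = 75.0%, Memorial 432/687 = 62.9% → St. Luke's
Severe: St. Luke's 156/367 = 42.5%, Memorial 121/386 = 31.3% → St. Luke's
Moderate: St. Luke's 207/346 = 59.8%, Memorial 113/230 = 49.1% → St. Luke's
Critical: St. Luke's 141/555 = 25.4%, Memorial 8/63 = 12.7% → St. Luke's
Overall: St. Luke's 522/1292 = 40.4%, Memorial 674/1366 = 49.3% → Memorial
St. Luke's wins each case group but Memorial wins overall — the comparison reverses. St. Luke's's patients skew toward critical, which has a lower base rate.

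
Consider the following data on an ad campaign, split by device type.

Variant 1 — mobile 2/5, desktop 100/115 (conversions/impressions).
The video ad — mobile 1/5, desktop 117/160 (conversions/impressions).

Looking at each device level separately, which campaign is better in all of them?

Mobile: Variant 1 2/5 = 40.0%, the video ad 1/5 = 20.0% → Variant 1
Desktop: Variant 1 100/115 = 87.0%, the video ad 117/160 = 73.1% → Variant 1
Variant 1 has the higher rate in both groups.

Variant 1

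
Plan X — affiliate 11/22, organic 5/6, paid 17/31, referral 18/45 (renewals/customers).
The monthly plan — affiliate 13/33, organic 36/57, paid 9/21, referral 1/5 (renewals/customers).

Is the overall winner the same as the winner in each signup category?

No

Affiliate: Plan X 11/22 = 50.0%, the monthly plan 13/33 = 39.4% → Plan X
Organic: Plan X 5/6 = 83.3%, the monthly plan 36/57 = 63.2% → Plan X
Paid: Plan X 17/31 = 54.8%, the monthly plan 9/21 = 42.9% → Plan X
Referral: Plan X 18/45 = 40.0%, the monthly plan 1/5 = 20.0% → Plan X
Overall: Plan X 51/104 = 49.0%, the monthly plan 59/116 = 50.9% → the monthly plan
Plan X wins each signup group but the monthly plan wins overall — the comparison reverses. Plan X's customers skew toward referral, which has a lower base rate.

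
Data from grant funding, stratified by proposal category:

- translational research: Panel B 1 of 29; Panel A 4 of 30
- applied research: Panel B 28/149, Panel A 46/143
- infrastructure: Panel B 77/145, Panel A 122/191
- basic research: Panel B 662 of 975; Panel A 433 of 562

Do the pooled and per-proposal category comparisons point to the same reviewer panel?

Yes

Translational research: Panel B 1/29 = 3.4%, Panel A 4/30 = 13.3% → Panel A
Applied research: Panel B 28/149 = 18.8%, Panel A 46/143 = 32.2% → Panel A
Infrastructure: Panel B 77/145 = 53.1%, Panel A 122/191 = 63.9% → Panel A
Basic research: Panel B 662/975 = 67.9%, Panel A 433/562 = 77.0% → Panel A
Overall: Panel B 768/1298 = 59.2%, Panel A 605/926 = 65.3% → Panel A
Panel A wins overall and in every proposal group — no reversal.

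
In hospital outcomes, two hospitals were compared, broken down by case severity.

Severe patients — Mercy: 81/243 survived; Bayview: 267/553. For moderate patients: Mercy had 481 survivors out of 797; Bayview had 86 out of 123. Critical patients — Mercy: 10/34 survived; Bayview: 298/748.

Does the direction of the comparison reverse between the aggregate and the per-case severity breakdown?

Severe: Mercy 81/243 = 33.3%, Bayview 267/553 = 48.3% → Bayview
Moderate: Mercy 481/797 = 60.4%, Bayview 86/123 = 69.9% → Bayview
Critical: Mercy 10/34 = 29.4%, Bayview 298/748 = 39.8% → Bayview
Overall: Mercy 572/1074 = 53.3%, Bayview 651/1424 = 45.7% → Mercy
Bayview wins each case group but Mercy wins overall — the comparison reverses. Bayview's patients skew toward critical, which has a lower base rate.

Yes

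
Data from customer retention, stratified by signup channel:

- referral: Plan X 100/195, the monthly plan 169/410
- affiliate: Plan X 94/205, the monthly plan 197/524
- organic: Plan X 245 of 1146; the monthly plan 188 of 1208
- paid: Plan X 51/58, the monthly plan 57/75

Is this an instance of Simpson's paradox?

No

Referral: Plan X 100/195 = 51.3%, the monthly plan 169/410 = 41.2% → Plan X
Affiliate: Plan X 94/205 = 45.9%, the monthly plan 197/524 = 37.6% → Plan X
Organic: Plan X 245/1146 = 21.4%, the monthly plan 188/1208 = 15.6% → Plan X
Paid: Plan X 51/58 = 87.9%, the monthly plan 57/75 = 76.0% → Plan X
Overall: Plan X 490/1604 = 30.5%, the monthly plan 611/2217 = 27.6% → Plan X
Plan X wins overall and in every signup group — no reversal.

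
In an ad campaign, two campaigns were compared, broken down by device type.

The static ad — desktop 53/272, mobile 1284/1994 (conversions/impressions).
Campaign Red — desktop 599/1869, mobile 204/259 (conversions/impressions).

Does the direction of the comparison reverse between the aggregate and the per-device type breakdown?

Desktop: the static ad 53/272 = 19.5%, Campaign Red 599/1869 = 32.0% → Campaign Red
Mobile: the static ad 1284/1994 = 64.4%, Campaign Red 204/259 = 78.8% → Campaign Red
Overall: the static ad 1337/2266 = 59.0%, Campaign Red 803/2128 = 37.7% → the static ad
Campaign Red wins each device group but the static ad wins overall — the comparison reverses. Campaign Red's impressions skew toward desktop, which has a lower base rate.

Yes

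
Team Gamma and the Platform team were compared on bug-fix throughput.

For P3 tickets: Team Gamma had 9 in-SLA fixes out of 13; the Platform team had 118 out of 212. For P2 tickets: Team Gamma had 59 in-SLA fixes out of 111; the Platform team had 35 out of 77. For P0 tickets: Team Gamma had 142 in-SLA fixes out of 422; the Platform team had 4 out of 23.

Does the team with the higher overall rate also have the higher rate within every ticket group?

P3: Team Gamma 9/13 = 69.2%, the Platform team 118/212 = 55.7% → Team Gamma
P2: Team Gamma 59/111 = 53.2%, the Platform team 35/77 = 45.5% → Team Gamma
P0: Team Gamma 142/422 = 33.6%, the Platform team 4/23 = 17.4% → Team Gamma
Overall: Team Gamma 210/546 = 38.5%, the Platform team 157/312 = 50.3% → the Platform team
Team Gamma wins each ticket group but the Platform team wins overall — the comparison reverses. Team Gamma's tickets skew toward P0, which has a lower base rate.

No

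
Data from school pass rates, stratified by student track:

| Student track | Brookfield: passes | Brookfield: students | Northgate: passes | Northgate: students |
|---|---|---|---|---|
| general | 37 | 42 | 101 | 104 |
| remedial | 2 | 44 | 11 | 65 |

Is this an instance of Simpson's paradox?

No

General: Brookfield 37/42 = 88.1%, Northgate 101/104 = 97.1% → Northgate
Remedial: Brookfield 2/44 = 4.5%, Northgate 11/65 = 16.9% → Northgate
Overall: Brookfield 39/86 = 45.3%, Northgate 112/169 = 66.3% → Northgate
Northgate wins overall and in every student group — no reversal.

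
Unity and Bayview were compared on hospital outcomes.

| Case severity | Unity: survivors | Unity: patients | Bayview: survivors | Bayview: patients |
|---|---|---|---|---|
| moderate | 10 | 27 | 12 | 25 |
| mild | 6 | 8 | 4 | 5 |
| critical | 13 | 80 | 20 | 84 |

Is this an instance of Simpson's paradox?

No

Moderate: Unity 10/27 = 37.0%, Bayview 12/25 = 48.0% → Bayview
Mild: Unity 6/8 = 75.0%, Bayview 4/5 = 80.0% → Bayview
Critical: Unity 13/80 = 16.2%, Bayview 20/84 = 23.8% → Bayview
Overall: Unity 29/115 = 25.2%, Bayview 36/114 = 31.6% → Bayview
Bayview wins overall and in every case group — no reversal.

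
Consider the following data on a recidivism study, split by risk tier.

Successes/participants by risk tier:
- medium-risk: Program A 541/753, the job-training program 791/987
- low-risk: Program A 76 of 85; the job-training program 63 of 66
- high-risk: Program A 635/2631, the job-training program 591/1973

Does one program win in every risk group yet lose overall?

No

Medium-risk: Program A 541/753 = 71.8%, the job-training program 791/987 = 80.1% → the job-training program
Low-risk: Program A 76/85 = 89.4%, the job-training program 63/66 = 95.5% → the job-training program
High-risk: Program A 635/2631 = 24.1%, the job-training program 591/1973 = 30.0% → the job-training program
Overall: Program A 1252/3469 = 36.1%, the job-training program 1445/3026 = 47.8% → the job-training program
The job-training program wins overall and in every risk group — no reversal.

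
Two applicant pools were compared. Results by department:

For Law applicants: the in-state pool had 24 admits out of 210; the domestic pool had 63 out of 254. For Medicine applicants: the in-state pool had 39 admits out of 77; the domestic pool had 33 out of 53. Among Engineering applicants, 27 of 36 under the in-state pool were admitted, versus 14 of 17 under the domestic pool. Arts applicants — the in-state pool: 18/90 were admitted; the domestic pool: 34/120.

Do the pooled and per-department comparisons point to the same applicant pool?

Yes

Law: the in-state pool 24/210 = 11.4%, the domestic pool 63/254 = 24.8% → the domestic pool
Medicine: the in-state pool 39/77 = 50.6%, the domestic pool 33/53 = 62.3% → the domestic pool
Engineering: the in-state pool 27/36 = 75.0%, the domestic pool 14/17 = 82.4% → the domestic pool
Arts: the in-state pool 18/90 = 20.0%, the domestic pool 34/120 = 28.3% → the domestic pool
Overall: the in-state pool 108/413 = 26.2%, the domestic pool 144/444 = 32.4% → the domestic pool
The domestic pool wins overall and in every department group — no reversal.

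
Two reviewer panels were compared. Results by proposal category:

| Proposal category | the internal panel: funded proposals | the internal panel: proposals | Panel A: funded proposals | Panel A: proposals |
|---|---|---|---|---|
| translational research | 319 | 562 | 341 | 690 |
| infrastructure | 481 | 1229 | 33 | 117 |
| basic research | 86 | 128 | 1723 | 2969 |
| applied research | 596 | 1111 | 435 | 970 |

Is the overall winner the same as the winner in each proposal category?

Translational research: the internal panel 319/562 = 56.8%, Panel A 341/690 = 49.4% → the internal panel
Infrastructure: the internal panel 481/1229 = 39.1%, Panel A 33/117 = 28.2% → the internal panel
Basic research: the internal panel 86/128 = 67.2%, Panel A 1723/2969 = 58.0% → the internal panel
Applied research: the internal panel 596/1111 = 53.6%, Panel A 435/970 = 44.8% → the internal panel
Overall: the internal panel 1482/3030 = 48.9%, Panel A 2532/4746 = 53.4% → Panel A
The internal panel wins each proposal group but Panel A wins overall — the comparison reverses. The internal panel's proposals skew toward infrastructure, which has a lower base rate.

No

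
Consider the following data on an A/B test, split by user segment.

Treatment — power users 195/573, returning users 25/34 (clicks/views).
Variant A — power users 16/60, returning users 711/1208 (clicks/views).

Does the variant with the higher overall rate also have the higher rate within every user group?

Power users: Treatment 195/573 = 34.0%, Variant A 16/60 = 26.7% → Treatment
Returning users: Treatment 25/34 = 73.5%, Variant A 711/1208 = 58.9% → Treatment
Overall: Treatment 220/607 = 36.2%, Variant A 727/1268 = 57.3% → Variant A
Treatment wins each user group but Variant A wins overall — the comparison reverses. Treatment's views skew toward power users, which has a lower base rate.

No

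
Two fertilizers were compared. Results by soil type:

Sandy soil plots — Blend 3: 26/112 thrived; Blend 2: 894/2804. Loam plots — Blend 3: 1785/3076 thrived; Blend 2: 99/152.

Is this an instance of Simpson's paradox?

Yes

Sandy soil: Blend 3 26/112 = 23.2%, Blend 2 894/2804 = 31.9% → Blend 2
Loam: Blend 3 1785/3076 = 58.0%, Blend 2 99/152 = 65.1% → Blend 2
Overall: Blend 3 1811/3188 = 56.8%, Blend 2 993/2956 = 33.6% → Blend 3
Blend 2 wins each soil group but Blend 3 wins overall — the comparison reverses. Blend 2's plots skew toward sandy soil, which has a lower base rate.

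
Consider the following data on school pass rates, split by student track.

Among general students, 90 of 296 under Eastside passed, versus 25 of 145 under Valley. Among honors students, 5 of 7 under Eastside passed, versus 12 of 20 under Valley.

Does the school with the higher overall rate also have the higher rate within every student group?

General: Eastside 90/296 = 30.4%, Valley 25/145 = 17.2% → Eastside
Honors: Eastside 5/7 = 71.4%, Valley 12/20 = 60.0% → Eastside
Overall: Eastside 95/303 = 31.4%, Valley 37/165 = 22.4% → Eastside
Eastside wins overall and in every student group — no reversal.

Yes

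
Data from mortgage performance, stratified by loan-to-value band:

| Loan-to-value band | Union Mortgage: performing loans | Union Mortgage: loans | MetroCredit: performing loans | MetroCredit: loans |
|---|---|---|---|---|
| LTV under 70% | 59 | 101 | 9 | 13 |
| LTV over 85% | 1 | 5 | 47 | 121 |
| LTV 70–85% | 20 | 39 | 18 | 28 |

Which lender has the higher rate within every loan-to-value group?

MetroCredit

LTV under 70%: Union Mortgage 59/101 = 58.4%, MetroCredit 9/13 = 69.2% → MetroCredit
LTV over 85%: Union Mortgage 1/5 = 20.0%, MetroCredit 47/121 = 38.8% → MetroCredit
LTV 70–85%: Union Mortgage 20/39 = 51.3%, MetroCredit 18/28 = 64.3% → MetroCredit
MetroCredit has the higher rate in all 3 groups.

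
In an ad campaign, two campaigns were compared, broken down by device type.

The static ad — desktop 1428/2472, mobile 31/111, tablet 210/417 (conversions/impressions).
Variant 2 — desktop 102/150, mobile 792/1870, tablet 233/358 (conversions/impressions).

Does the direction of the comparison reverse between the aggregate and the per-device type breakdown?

Desktop: the static ad 1428/2472 = 57.8%, Variant 2 102/150 = 68.0% → Variant 2
Mobile: the static ad 31/111 = 27.9%, Variant 2 792/1870 = 42.4% → Variant 2
Tablet: the static ad 210/417 = 50.4%, Variant 2 233/358 = 65.1% → Variant 2
Overall: the static ad 1669/3000 = 55.6%, Variant 2 1127/2378 = 47.4% → the static ad
Variant 2 wins each device group but the static ad wins overall — the comparison reverses. Variant 2's impressions skew toward mobile, which has a lower base rate.

Yes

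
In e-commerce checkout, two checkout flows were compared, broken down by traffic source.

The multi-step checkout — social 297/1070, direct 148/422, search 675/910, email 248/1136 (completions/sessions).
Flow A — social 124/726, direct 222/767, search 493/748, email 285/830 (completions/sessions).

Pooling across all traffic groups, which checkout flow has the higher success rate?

Social: the multi-step checkout 297/1070 = 27.8%, Flow A 124/726 = 17.1% → the multi-step checkout
Direct: the multi-step checkout 148/422 = 35.1%, Flow A 222/767 = 28.9% → the multi-step checkout
Search: the multi-step checkout 675/910 = 74.2%, Flow A 493/748 = 65.9% → the multi-step checkout
Email: the multi-step checkout 248/1136 = 21.8%, Flow A 285/830 = 34.3% → Flow A
Overall: the multi-step checkout 1368/3538 = 38.7%, Flow A 1124/3071 = 36.6% → the multi-step checkout
(Neither sweeps every traffic group, but the multi-step checkout has the higher pooled rate.)

the multi-step checkout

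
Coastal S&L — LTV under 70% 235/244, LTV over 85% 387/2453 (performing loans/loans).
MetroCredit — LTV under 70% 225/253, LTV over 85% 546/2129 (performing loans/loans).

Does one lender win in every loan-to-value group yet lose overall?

LTV under 70%: Coastal S&L 235/244 = 96.3%, MetroCredit 225/253 = 88.9% → Coastal S&L
LTV over 85%: Coastal S&L 387/2453 = 15.8%, MetroCredit 546/2129 = 25.6% → MetroCredit
Overall: Coastal S&L 622/2697 = 23.1%, MetroCredit 771/2382 = 32.4% → MetroCredit
Neither sweeps: Coastal S&L wins 1 of 2 groups, MetroCredit wins 1. MetroCredit wins overall but not every group — no Simpson reversal.

No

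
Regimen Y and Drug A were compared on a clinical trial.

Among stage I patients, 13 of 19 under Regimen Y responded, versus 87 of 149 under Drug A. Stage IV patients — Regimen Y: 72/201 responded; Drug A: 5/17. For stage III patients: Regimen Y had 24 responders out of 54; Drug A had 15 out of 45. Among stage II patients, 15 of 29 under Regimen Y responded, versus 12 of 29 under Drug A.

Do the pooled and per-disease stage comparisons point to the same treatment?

Stage I: Regimen Y 13/19 = 68.4%, Drug A 87/149 = 58.4% → Regimen Y
Stage IV: Regimen Y 72/201 = 35.8%, Drug A 5/17 = 29.4% → Regimen Y
Stage III: Regimen Y 24/54 = 44.4%, Drug A 15/45 = 33.3% → Regimen Y
Stage II: Regimen Y 15/29 = 51.7%, Drug A 12/29 = 41.4% → Regimen Y
Overall: Regimen Y 124/303 = 40.9%, Drug A 119/240 = 49.6% → Drug A
Regimen Y wins each disease group but Drug A wins overall — the comparison reverses. Regimen Y's patients skew toward stage IV, which has a lower base rate.

No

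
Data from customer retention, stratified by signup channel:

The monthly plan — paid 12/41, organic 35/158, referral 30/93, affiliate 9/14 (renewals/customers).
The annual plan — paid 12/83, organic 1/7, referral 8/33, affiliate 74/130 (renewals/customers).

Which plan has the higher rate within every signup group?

the monthly plan

Paid: the monthly plan 12/41 = 29.3%, the annual plan 12/83 = 14.5% → the monthly plan
Organic: the monthly plan 35/158 = 22.2%, the annual plan 1/7 = 14.3% → the monthly plan
Referral: the monthly plan 30/93 = 32.3%, the annual plan 8/33 = 24.2% → the monthly plan
Affiliate: the monthly plan 9/14 = 64.3%, the annual plan 74/130 = 56.9% → the monthly plan
The monthly plan has the higher rate in all 4 groups.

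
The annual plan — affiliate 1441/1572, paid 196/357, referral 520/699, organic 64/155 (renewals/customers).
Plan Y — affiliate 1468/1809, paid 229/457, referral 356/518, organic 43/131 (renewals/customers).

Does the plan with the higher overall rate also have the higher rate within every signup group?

Affiliate: the annual plan 1441/1572 = 91.7%, Plan Y 1468/1809 = 81.1% → the annual plan
Paid: the annual plan 196/357 = 54.9%, Plan Y 229/457 = 50.1% → the annual plan
Referral: the annual plan 520/699 = 74.4%, Plan Y 356/518 = 68.7% → the annual plan
Organic: the annual plan 64/155 = 41.3%, Plan Y 43/131 = 32.8% → the annual plan
Overall: the annual plan 2221/2783 = 79.8%, Plan Y 2096/2915 = 71.9% → the annual plan
The annual plan wins overall and in every signup group — no reversal.

Yes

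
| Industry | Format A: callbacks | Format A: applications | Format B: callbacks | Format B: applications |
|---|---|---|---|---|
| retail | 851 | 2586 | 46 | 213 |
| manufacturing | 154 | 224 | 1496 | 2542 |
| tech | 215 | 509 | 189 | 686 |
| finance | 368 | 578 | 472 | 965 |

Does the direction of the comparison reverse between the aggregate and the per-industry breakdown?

Yes

Retail: Format A 851/2586 = 32.9%, Format B 46/213 = 21.6% → Format A
Manufacturing: Format A 154/224 = 68.8%, Format B 1496/2542 = 58.9% → Format A
Tech: Format A 215/509 = 42.2%, Format B 189/686 = 27.6% → Format A
Finance: Format A 368/578 = 63.7%, Format B 472/965 = 48.9% → Format A
Overall: Format A 1588/3897 = 40.7%, Format B 2203/4406 = 50.0% → Format B
Format A wins each industry group but Format B wins overall — the comparison reverses. Format A's applications skew toward retail, which has a lower base rate.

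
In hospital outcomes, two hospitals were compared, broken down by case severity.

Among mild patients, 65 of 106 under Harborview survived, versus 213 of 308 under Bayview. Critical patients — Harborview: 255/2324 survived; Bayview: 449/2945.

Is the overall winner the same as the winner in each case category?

Yes

Mild: Harborview 65/106 = 61.3%, Bayview 213/308 = 69.2% → Bayview
Critical: Harborview 255/2324 = 11.0%, Bayview 449/2945 = 15.2% → Bayview
Overall: Harborview 320/2430 = 13.2%, Bayview 662/3253 = 20.4% → Bayview
Bayview wins overall and in every case group — no reversal.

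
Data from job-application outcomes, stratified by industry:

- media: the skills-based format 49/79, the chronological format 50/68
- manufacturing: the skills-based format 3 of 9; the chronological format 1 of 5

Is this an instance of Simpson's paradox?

No

Media: the skills-based format 49/79 = 62.0%, the chronological format 50/68 = 73.5% → the chronological format
Manufacturing: the skills-based format 3/9 = 33.3%, the chronological format 1/5 = 20.0% → the skills-based format
Overall: the skills-based format 52/88 = 59.1%, the chronological format 51/73 = 69.9% → the chronological format
Neither sweeps: the skills-based format wins 1 of 2 groups, the chronological format wins 1. The chronological format wins overall but not every group — no Simpson reversal.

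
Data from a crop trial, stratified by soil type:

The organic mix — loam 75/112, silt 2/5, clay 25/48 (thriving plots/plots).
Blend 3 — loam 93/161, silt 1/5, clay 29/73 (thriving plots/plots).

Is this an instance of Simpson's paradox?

Loam: the organic mix 75/112 = 67.0%, Blend 3 93/161 = 57.8% → the organic mix
Silt: the organic mix 2/5 = 40.0%, Blend 3 1/5 = 20.0% → the organic mix
Clay: the organic mix 25/48 = 52.1%, Blend 3 29/73 = 39.7% → the organic mix
Overall: the organic mix 102/165 = 61.8%, Blend 3 123/239 = 51.5% → the organic mix
The organic mix wins overall and in every soil group — no reversal.

No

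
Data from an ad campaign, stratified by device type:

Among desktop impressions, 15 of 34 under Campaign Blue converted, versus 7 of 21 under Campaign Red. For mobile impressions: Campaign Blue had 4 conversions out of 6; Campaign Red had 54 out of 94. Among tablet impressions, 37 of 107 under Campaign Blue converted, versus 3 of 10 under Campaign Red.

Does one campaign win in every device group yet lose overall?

Yes

Desktop: Campaign Blue 15/34 = 44.1%, Campaign Red 7/21 = 33.3% → Campaign Blue
Mobile: Campaign Blue 4/6 = 66.7%, Campaign Red 54/94 = 57.4% → Campaign Blue
Tablet: Campaign Blue 37/107 = 34.6%, Campaign Red 3/10 = 30.0% → Campaign Blue
Overall: Campaign Blue 56/147 = 38.1%, Campaign Red 64/125 = 51.2% → Campaign Red
Campaign Blue wins each device group but Campaign Red wins overall — the comparison reverses. Campaign Blue's impressions skew toward tablet, which has a lower base rate.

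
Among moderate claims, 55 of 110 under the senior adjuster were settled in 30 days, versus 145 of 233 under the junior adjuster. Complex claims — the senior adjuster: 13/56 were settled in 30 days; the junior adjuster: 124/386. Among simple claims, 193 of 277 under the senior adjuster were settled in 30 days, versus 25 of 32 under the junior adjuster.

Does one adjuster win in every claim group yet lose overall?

Yes

Moderate: the senior adjuster 55/110 = 50.0%, the junior adjuster 145/233 = 62.2% → the junior adjuster
Complex: the senior adjuster 13/56 = 23.2%, the junior adjuster 124/386 = 32.1% → the junior adjuster
Simple: the senior adjuster 193/277 = 69.7%, the junior adjuster 25/32 = 78.1% → the junior adjuster
Overall: the senior adjuster 261/443 = 58.9%, the junior adjuster 294/651 = 45.2% → the senior adjuster
The junior adjuster wins each claim group but the senior adjuster wins overall — the comparison reverses. The junior adjuster's claims skew toward complex, which has a lower base rate.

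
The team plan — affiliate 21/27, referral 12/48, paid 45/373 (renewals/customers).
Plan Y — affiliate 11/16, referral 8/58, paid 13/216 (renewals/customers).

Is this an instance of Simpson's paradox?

Affiliate: the team plan 21/27 = 77.8%, Plan Y 11/16 = 68.8% → the team plan
Referral: the team plan 12/48 = 25.0%, Plan Y 8/58 = 13.8% → the team plan
Paid: the team plan 45/373 = 12.1%, Plan Y 13/216 = 6.0% → the team plan
Overall: the team plan 78/448 = 17.4%, Plan Y 32/290 = 11.0% → the team plan
The team plan wins overall and in every signup group — no reversal.

No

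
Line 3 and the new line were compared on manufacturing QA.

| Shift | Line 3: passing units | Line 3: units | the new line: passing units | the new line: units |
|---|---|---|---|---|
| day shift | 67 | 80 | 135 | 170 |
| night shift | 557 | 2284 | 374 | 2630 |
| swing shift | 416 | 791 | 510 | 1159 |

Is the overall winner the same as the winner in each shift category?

Day shift: Line 3 67/80 = 83.8%, the new line 135/170 = 79.4% → Line 3
Night shift: Line 3 557/2284 = 24.4%, the new line 374/2630 = 14.2% → Line 3
Swing shift: Line 3 416/791 = 52.6%, the new line 510/1159 = 44.0% → Line 3
Overall: Line 3 1040/3155 = 33.0%, the new line 1019/3959 = 25.7% → Line 3
Line 3 wins overall and in every shift group — no reversal.

Yes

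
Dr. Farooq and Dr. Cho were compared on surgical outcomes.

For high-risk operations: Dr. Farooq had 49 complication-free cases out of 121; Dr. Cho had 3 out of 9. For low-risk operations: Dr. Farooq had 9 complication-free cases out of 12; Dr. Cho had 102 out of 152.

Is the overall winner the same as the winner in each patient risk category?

High-risk: Dr. Farooq 49/121 = 40.5%, Dr. Cho 3/9 = 33.3% → Dr. Farooq
Low-risk: Dr. Farooq 9/12 = 75.0%, Dr. Cho 102/152 = 67.1% → Dr. Farooq
Overall: Dr. Farooq 58/133 = 43.6%, Dr. Cho 105/161 = 65.2% → Dr. Cho
Dr. Farooq wins each patient risk group but Dr. Cho wins overall — the comparison reverses. Dr. Farooq's operations skew toward high-risk, which has a lower base rate.

No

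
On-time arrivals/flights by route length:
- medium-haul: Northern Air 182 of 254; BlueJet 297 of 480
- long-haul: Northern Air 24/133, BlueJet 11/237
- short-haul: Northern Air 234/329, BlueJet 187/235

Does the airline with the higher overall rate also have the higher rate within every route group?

No

Medium-haul: Northern Air 182/254 = 71.7%, BlueJet 297/480 = 61.9% → Northern Air
Long-haul: Northern Air 24/133 = 18.0%, BlueJet 11/237 = 4.6% → Northern Air
Short-haul: Northern Air 234/329 = 71.1%, BlueJet 187/235 = 79.6% → BlueJet
Overall: Northern Air 440/716 = 61.5%, BlueJet 495/952 = 52.0% → Northern Air
Neither sweeps: Northern Air wins 2 of 3 groups, BlueJet wins 1. Northern Air wins overall but not every group — no Simpson reversal.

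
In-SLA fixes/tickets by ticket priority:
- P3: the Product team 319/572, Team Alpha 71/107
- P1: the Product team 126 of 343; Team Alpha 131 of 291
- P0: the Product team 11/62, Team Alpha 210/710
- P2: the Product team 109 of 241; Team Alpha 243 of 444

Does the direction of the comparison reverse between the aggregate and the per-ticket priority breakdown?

Yes

P3: the Product team 319/572 = 55.8%, Team Alpha 71/107 = 66.4% → Team Alpha
P1: the Product team 126/343 = 36.7%, Team Alpha 131/291 = 45.0% → Team Alpha
P0: the Product team 11/62 = 17.7%, Team Alpha 210/710 = 29.6% → Team Alpha
P2: the Product team 109/241 = 45.2%, Team Alpha 243/444 = 54.7% → Team Alpha
Overall: the Product team 565/1218 = 46.4%, Team Alpha 655/1552 = 42.2% → the Product team
Team Alpha wins each ticket group but the Product team wins overall — the comparison reverses. Team Alpha's tickets skew toward P0, which has a lower base rate.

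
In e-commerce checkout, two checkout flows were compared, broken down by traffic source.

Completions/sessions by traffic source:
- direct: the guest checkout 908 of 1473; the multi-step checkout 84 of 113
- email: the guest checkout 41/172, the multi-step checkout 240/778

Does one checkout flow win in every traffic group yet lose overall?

Yes

Direct: the guest checkout 908/1473 = 61.6%, the multi-step checkout 84/113 = 74.3% → the multi-step checkout
Email: the guest checkout 41/172 = 23.8%, the multi-step checkout 240/778 = 30.8% → the multi-step checkout
Overall: the guest checkout 949/1645 = 57.7%, the multi-step checkout 324/891 = 36.4% → the guest checkout
The multi-step checkout wins each traffic group but the guest checkout wins overall — the comparison reverses. The multi-step checkout's sessions skew toward email, which has a lower base rate.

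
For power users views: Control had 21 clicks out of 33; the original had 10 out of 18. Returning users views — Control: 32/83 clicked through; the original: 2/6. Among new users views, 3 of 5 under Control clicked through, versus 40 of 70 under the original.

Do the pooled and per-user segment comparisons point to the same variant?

No

Power users: Control 21/33 = 63.6%, the original 10/18 = 55.6% → Control
Returning users: Control 32/83 = 38.6%, the original 2/6 = 33.3% → Control
New users: Control 3/5 = 60.0%, the original 40/70 = 57.1% → Control
Overall: Control 56/121 = 46.3%, the original 52/94 = 55.3% → the original
Control wins each user group but the original wins overall — the comparison reverses. Control's views skew toward returning users, which has a lower base rate.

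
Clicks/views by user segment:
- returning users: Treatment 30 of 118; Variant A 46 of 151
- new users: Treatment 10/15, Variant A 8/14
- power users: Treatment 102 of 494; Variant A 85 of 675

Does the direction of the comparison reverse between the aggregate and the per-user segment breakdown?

No

Returning users: Treatment 30/118 = 25.4%, Variant A 46/151 = 30.5% → Variant A
New users: Treatment 10/15 = 66.7%, Variant A 8/14 = 57.1% → Treatment
Power users: Treatment 102/494 = 20.6%, Variant A 85/675 = 12.6% → Treatment
Overall: Treatment 142/627 = 22.6%, Variant A 139/840 = 16.5% → Treatment
Neither sweeps: Treatment wins 2 of 3 groups, Variant A wins 1. Treatment wins overall but not every group — no Simpson reversal.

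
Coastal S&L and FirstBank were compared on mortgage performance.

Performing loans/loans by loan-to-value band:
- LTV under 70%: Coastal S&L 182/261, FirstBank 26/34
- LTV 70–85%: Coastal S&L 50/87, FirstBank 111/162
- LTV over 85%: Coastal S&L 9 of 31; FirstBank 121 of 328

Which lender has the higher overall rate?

Coastal S&L

LTV under 70%: Coastal S&L 182/261 = 69.7%, FirstBank 26/34 = 76.5% → FirstBank
LTV 70–85%: Coastal S&L 50/87 = 57.5%, FirstBank 111/162 = 68.5% → FirstBank
LTV over 85%: Coastal S&L 9/31 = 29.0%, FirstBank 121/328 = 36.9% → FirstBank
Overall: Coastal S&L 241/379 = 63.6%, FirstBank 258/524 = 49.2% → Coastal S&L
(FirstBank wins every loan-to-value group but Coastal S&L wins overall — FirstBank's loans skew toward the low-rate LTV over 85% group.)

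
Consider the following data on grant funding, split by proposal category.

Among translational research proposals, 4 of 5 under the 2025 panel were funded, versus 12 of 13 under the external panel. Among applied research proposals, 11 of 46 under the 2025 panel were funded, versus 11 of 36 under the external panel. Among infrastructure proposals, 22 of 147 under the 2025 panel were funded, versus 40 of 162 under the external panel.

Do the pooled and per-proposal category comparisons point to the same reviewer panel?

Yes

Translational research: the 2025 panel 4/5 = 80.0%, the external panel 12/13 = 92.3% → the external panel
Applied research: the 2025 panel 11/46 = 23.9%, the external panel 11/36 = 30.6% → the external panel
Infrastructure: the 2025 panel 22/147 = 15.0%, the external panel 40/162 = 24.7% → the external panel
Overall: the 2025 panel 37/198 = 18.7%, the external panel 63/211 = 29.9% → the external panel
The external panel wins overall and in every proposal group — no reversal.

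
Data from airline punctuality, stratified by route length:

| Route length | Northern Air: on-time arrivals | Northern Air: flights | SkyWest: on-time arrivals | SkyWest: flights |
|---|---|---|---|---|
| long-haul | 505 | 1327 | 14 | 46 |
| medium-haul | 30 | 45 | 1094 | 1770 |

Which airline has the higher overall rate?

Long-haul: Northern Air 505/1327 = 38.1%, SkyWest 14/46 = 30.4% → Northern Air
Medium-haul: Northern Air 30/45 = 66.7%, SkyWest 1094/1770 = 61.8% → Northern Air
Overall: Northern Air 535/1372 = 39.0%, SkyWest 1108/1816 = 61.0% → SkyWest
(Northern Air wins every route group but SkyWest wins overall — Northern Air's flights skew toward the low-rate long-haul group.)

SkyWest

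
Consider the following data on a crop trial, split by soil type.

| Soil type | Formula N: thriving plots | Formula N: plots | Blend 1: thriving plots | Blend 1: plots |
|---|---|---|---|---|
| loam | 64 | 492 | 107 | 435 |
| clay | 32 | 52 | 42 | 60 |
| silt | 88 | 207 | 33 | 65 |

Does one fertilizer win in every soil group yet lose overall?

No

Loam: Formula N 64/492 = 13.0%, Blend 1 107/435 = 24.6% → Blend 1
Clay: Formula N 32/52 = 61.5%, Blend 1 42/60 = 70.0% → Blend 1
Silt: Formula N 88/207 = 42.5%, Blend 1 33/65 = 50.8% → Blend 1
Overall: Formula N 184/751 = 24.5%, Blend 1 182/560 = 32.5% → Blend 1
Blend 1 wins overall and in every soil group — no reversal.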